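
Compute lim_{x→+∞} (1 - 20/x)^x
As x → +∞: this is the defining limit (1 - 20/x)^x → e^(-20).
Limit = e^(-20).

Final answer: e^(-20)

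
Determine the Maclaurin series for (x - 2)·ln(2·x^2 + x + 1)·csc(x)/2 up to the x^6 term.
367·x^6/480 + 149·x^5/60 - 233·x^4/120 - 3·x^3/4 + 9·x^2/4 - x - 1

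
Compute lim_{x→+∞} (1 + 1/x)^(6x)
As x → +∞: write (1 + 1/x)^(6x) = ((1 + 1/x)^x)^6 → (e^1)^6 = e^6.
Limit = e^(6).

Final answer: e^(6)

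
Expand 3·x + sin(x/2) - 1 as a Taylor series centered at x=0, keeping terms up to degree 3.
-x^3/48 + 7·x/2 - 1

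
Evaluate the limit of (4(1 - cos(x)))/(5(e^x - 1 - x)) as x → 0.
Both numerator and denominator → 0 as x → 0; this is a 0/0 indeterminate form.
Expand each to leading order near x = 0: numerator ~ 2·x^2, denominator ~ 5·x^2/2.
The limit of the ratio is 4/5.

Final answer: 4/5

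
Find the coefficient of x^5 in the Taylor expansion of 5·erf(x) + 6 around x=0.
Expand to order 5: 5·erf(x) + 6 = x^5/√(π) - 10·x^3/(3·√(π)) + 10·x/√(π) + 6 + O(x^6).
The coefficient of x^5 is 1/√(π).

Final answer: 1/√(π)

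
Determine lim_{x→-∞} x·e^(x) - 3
The product is a 0·∞ indeterminate form at x → -∞.
Rewrite the product as x / e^(-x) (an ∞/∞ form) and apply L'Hôpital, or use the standard hierarchy e^(|x|) ≫ |x| as x → -∞.
The indeterminate product → 0, so the limit = -3.

Final answer: -3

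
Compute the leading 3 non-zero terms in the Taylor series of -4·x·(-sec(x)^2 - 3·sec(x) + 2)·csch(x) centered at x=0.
329·x^4/90 + 26·x^2/3 + 8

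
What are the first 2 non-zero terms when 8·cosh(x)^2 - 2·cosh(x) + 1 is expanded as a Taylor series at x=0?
7·x^2 + 7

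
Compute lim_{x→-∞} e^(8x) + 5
Evaluate the dominant behaviour as x → -∞; each term tends to a finite value or vanishes.
Limit = 5.

Final answer: 5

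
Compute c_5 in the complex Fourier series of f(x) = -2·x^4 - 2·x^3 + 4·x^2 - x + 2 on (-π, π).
Compute the real Fourier coefficients first: a_5 = -496/625 + 16·π^2/25, b_5 = -4·π^2/5 - 26/125.
Then c_5 = (a_5 − i·b_5)/2 = -248/625 + 8·π^2/25 + 13·i/125 + 2·i·π^2/5.

Final answer: -248/625 + 8·π^2/25 + 13·i/125 + 2·i·π^2/5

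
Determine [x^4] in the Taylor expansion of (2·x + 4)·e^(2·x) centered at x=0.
Expand to order 4: (2·x + 4)·e^(2·x) = 16·x^4/3 + 28·x^3/3 + 12·x^2 + 10·x + 4 + O(x^5).
The coefficient of x^4 is 16/3.

Final answer: 16/3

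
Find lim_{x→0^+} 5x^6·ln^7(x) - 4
The product is a 0·∞ indeterminate form at x → 0⁺.
Rewrite the product as 5·ln^7(x) / x^(-6) and apply L'Hôpital, or use the standard hierarchy x^(-6) ≫ |ln x|^7 as x → 0⁺.
The indeterminate product → 0, so the limit = -4.

Final answer: -4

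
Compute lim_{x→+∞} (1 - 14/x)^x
As x → +∞: this is the defining limit (1 - 14/x)^x → e^(-14).
Limit = e^(-14).

Final answer: e^(-14)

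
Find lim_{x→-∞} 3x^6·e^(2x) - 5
The product is a 0·∞ indeterminate form at x → -∞.
Rewrite the product as 3x^6 / e^(-2x) (an ∞/∞ form) and apply L'Hôpital, or use the standard hierarchy e^(2|x|) ≫ |x^6| as x → -∞.
The indeterminate product → 0, so the limit = -5.

Final answer: -5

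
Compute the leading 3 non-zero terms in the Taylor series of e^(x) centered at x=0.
x^2/2 + x + 1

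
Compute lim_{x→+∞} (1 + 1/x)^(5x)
As x → +∞: write (1 + 1/x)^(5x) = ((1 + 1/x)^x)^5 → (e^1)^5 = e^5.
Limit = e^(5).

Final answer: e^(5)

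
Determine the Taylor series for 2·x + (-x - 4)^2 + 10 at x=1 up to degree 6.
37 + 12·(x - 1) + (x - 1)^2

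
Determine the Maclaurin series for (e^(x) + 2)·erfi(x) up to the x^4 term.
x^4/√(π) + 3·x^3/√(π) + 2·x^2/√(π) + 6·x/√(π)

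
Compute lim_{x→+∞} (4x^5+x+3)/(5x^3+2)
This is an ∞/∞ indeterminate form as x → +∞.
Divide numerator and denominator by x^5 and let the lower-order terms vanish; the numerator's degree 5 exceeds the denominator's degree 3, so the quotient diverges.
Limit = ∞.

Final answer: ∞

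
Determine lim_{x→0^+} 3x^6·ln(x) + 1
The product is a 0·∞ indeterminate form at x → 0⁺.
Rewrite the product as 3·ln(x) / x^(-6) and apply L'Hôpital, or use the standard hierarchy x^(-6) ≫ |ln x| as x → 0⁺.
The indeterminate product → 0, so the limit = 1.

Final answer: 1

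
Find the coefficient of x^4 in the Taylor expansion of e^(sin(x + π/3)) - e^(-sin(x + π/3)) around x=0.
Expand to order 4: e^(sin(x + π/3)) - e^(-sin(x + π/3)) = x^4·(-√(3)·e^(√(3)/2)/96 - 7·e^(-√(3)/2)/128 - √(3)·e^(-√(3)/2)/96 + 7·e^(√(3)/2)/128) + x^3·(-√(3)·e^(√(3)/2)/8 - e^(√(3)/2)/16 - e^(-√(3)/2)/16 + √(3)·e^(-√(3)/2)/8) + x^2·(-√(3)·e^(√(3)/2)/4 - √(3)·e^(-√(3)/2)/4 - e^(-√(3)/2)/8 + e^(√(3)/2)/8) + x·(e^(-√(3)/2)/2 + e^(√(3)/2)/2) - e^(-√(3)/2) + e^(√(3)/2) + O(x^5).
The coefficient of x^4 is -√(3)·e^(√(3)/2)/96 - 7·e^(-√(3)/2)/128 - √(3)·e^(-√(3)/2)/96 + 7·e^(√(3)/2)/128.

Final answer: -√(3)·e^(√(3)/2)/96 - 7·e^(-√(3)/2)/128 - √(3)·e^(-√(3)/2)/96 + 7·e^(√(3)/2)/128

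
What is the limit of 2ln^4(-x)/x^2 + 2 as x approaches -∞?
The quotient is an ∞/∞ indeterminate form as x → -∞.
Compare growth rates of the dominant terms (exponentials ≫ polynomials ≫ logarithms), or apply L'Hôpital's rule; the quotient → 0.
Adding the constant: 0 + 2 = 2. Limit = 2.

Final answer: 2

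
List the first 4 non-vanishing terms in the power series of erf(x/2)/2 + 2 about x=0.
x^5/(320·√(π)) - x^3/(24·√(π)) + x/(2·√(π)) + 2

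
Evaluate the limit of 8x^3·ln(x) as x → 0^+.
This is a 0·∞ indeterminate form at x → 0⁺.
Rewrite the product as 8·ln(x) / x^(-3) and apply L'Hôpital, or use the standard hierarchy x^(-3) ≫ |ln x| as x → 0⁺.
The indeterminate product → 0, so the limit = 0.

Final answer: 0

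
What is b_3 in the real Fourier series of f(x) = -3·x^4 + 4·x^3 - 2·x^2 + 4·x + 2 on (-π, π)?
b_3 = (1/π) ∫_{-π}^{π} f(x)·sin(3x) dx.
Evaluate the integral (use parity and integration by parts as needed): b_3 = 8/9 + 8·π^2/3.

Final answer: 8/9 + 8·π^2/3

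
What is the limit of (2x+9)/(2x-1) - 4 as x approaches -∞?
Evaluate the dominant behaviour as x → -∞; each term tends to a finite value or vanishes.
Limit = -3.

Final answer: -3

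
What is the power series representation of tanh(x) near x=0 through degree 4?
-x^3/3 + x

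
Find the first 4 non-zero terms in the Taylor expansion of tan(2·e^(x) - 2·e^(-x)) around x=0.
36011·x^7/36 + 4417·x^5/30 + 22·x^3 + 4·x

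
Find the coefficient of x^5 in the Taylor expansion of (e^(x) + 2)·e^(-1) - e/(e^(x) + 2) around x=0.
Expand to order 5: (e^(x) + 2)·e^(-1) - e/(e^(x) + 2) = x^5·(7·e/29160 + e^(-1)/120) + x^4·(-5·e/1944 + e^(-1)/24) + x^3·(-e/162 + e^(-1)/6) + x^2·(e/54 + e^(-1)/2) + x·(e/9 + e^(-1)) - e/3 + 3·e^(-1) + O(x^6).
The coefficient of x^5 is 7·e/29160 + e^(-1)/120.

Final answer: 7·e/29160 + e^(-1)/120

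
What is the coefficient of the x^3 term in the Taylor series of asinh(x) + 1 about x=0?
Expand to order 3: asinh(x) + 1 = -x^3/6 + x + 1 + O(x^4).
The coefficient of x^3 is -1/6.

Final answer: -1/6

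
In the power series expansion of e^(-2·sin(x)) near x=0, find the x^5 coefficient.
Expand to order 5: e^(-2·sin(x)) = 23·x^5/60 - x^3 + 2·x^2 - 2·x + 1 + O(x^6).
The coefficient of x^5 is 23/60.

Final answer: 23/60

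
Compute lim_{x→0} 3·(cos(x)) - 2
Direct substitution at x = 0 gives 1.

Final answer: 1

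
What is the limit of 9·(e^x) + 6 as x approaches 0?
Direct substitution at x = 0 gives 15.

Final answer: 15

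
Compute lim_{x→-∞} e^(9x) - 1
Evaluate the dominant behaviour as x → -∞; each term tends to a finite value or vanishes.
Limit = -1.

Final answer: -1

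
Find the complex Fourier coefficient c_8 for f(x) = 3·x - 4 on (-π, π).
Compute the real Fourier coefficients first: a_8 = 0, b_8 = -3/4.
Then c_8 = (a_8 − i·b_8)/2 = 3·i/8.

Final answer: 3·i/8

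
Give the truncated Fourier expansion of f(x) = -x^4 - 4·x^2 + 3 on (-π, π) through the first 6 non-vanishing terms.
(-32 + 8·π^2)·cos(x) + (-2·π^2 - 1)·cos(2·x) + (32/27 + 8·π^2/9)·cos(3·x) + (-π^2/2 - 13/16)·cos(4·x) + (352/625 + 8·π^2/25)·cos(5·x) - π^4/5 - 4·π^2/3 + 3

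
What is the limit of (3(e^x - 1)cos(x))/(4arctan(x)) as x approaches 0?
Both numerator and denominator → 0 as x → 0; this is a 0/0 indeterminate form.
Expand each to leading order near x = 0: numerator ~ 3·x, denominator ~ 4·x.
The limit of the ratio is 3/4.

Final answer: 3/4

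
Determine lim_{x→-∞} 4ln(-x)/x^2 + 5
The quotient is an ∞/∞ indeterminate form as x → -∞.
Compare growth rates of the dominant terms (exponentials ≫ polynomials ≫ logarithms), or apply L'Hôpital's rule; the quotient → 0.
Adding the constant: 0 + 5 = 5. Limit = 5.

Final answer: 5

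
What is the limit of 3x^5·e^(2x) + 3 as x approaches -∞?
The product is a 0·∞ indeterminate form at x → -∞.
Rewrite the product as 3x^5 / e^(-2x) (an ∞/∞ form) and apply L'Hôpital, or use the standard hierarchy e^(2|x|) ≫ |x^5| as x → -∞.
The indeterminate product → 0, so the limit = 3.

Final answer: 3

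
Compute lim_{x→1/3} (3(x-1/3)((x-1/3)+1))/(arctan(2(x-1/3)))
Both numerator and denominator → 0 as x → 1/3; this is a 0/0 indeterminate form.
Expand each to leading order near x = 1/3: numerator ~ 3·(x - 1/3), denominator ~ 2·(x - 1/3).
The limit of the ratio is 3/2.

Final answer: 3/2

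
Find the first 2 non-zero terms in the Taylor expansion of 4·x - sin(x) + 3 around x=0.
3·x + 3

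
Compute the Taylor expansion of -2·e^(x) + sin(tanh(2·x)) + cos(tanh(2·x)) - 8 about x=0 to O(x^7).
-1133·x^6/72 + 197·x^5/20 + 71·x^4/12 - 13·x^3/3 - 3·x^2 - 9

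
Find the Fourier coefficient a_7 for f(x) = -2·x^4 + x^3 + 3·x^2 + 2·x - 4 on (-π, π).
a_7 = (1/π) ∫_{-π}^{π} f(x)·cos(7x) dx.
Evaluate the integral (use parity and integration by parts as needed): a_7 = -684/2401 + 16·π^2/49.

Final answer: -684/2401 + 16·π^2/49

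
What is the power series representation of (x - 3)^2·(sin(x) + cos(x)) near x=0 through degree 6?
-x^6/48 - 41·x^5/120 + 7·x^4/8 + 5·x^3/2 - 19·x^2/2 + 3·x + 9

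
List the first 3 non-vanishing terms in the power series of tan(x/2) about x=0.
x^5/240 + x^3/24 + x/2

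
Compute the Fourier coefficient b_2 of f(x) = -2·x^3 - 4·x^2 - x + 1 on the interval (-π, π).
b_2 = (1/π) ∫_{-π}^{π} f(x)·sin(2x) dx.
Evaluate the integral (use parity and integration by parts as needed): b_2 = -2 + 2·π^2.

Final answer: -2 + 2·π^2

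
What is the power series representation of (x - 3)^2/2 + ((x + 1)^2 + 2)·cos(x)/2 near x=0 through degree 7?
-x^7/720 + 3·x^6/160 + x^5/24 - 3·x^4/16 - x^3/2 + x^2/4 - 2·x + 6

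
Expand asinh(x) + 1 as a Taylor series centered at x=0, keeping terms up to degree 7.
-5·x^7/112 + 3·x^5/40 - x^3/6 + x + 1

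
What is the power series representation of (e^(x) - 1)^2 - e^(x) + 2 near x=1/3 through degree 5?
-3·e^(1/3) + e^(2/3) + 3 + (-3·e^(1/3) + 2·e^(2/3))·(x - 1/3) + (-15·e^(4/3) - 13·e^(2/3) + 3·e^(1/3) + 4·e^(5/3) + 21·e)·(x - 1/3)^2/(-6·e^(2/3) - 2 + 2·e + 6·e^(1/3)) + (-27·e^(4/3) - 17·e^(2/3) + 3·e^(1/3) + 8·e^(5/3) + 33·e)·(x - 1/3)^3/(-18·e^(2/3) - 6 + 6·e + 18·e^(1/3)) + (-51·e^(4/3) - 25·e^(2/3) + 3·e^(1/3) + 16·e^(5/3) + 57·e)·(x - 1/3)^4/(-72·e^(2/3) - 24 + 24·e + 72·e^(1/3)) + (-99·e^(4/3) - 41·e^(2/3) + 3·e^(1/3) + 32·e^(5/3) + 105·e)·(x - 1/3)^5/(-360·e^(2/3) - 120 + 120·e + 360·e^(1/3))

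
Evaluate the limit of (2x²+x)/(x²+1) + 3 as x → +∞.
Evaluate the dominant behaviour as x → +∞; each term tends to a finite value or vanishes.
Limit = 5.

Final answer: 5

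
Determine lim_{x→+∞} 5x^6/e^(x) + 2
The quotient is an ∞/∞ indeterminate form as x → +∞.
The exponential denominator e^(x) dominates the polynomial numerator (e^x ≫ x^6 as x → ∞), so the quotient → 0.
Adding the constant: 0 + 2 = 2. Limit = 2.

Final answer: 2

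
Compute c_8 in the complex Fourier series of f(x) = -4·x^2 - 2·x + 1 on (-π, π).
Compute the real Fourier coefficients first: a_8 = -1/4, b_8 = 1/2.
Then c_8 = (a_8 − i·b_8)/2 = -1/8 - i/4.

Final answer: -1/8 - i/4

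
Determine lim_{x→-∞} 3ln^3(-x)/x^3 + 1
The quotient is an ∞/∞ indeterminate form as x → -∞.
Compare growth rates of the dominant terms (exponentials ≫ polynomials ≫ logarithms), or apply L'Hôpital's rule; the quotient → 0.
Adding the constant: 0 + 1 = 1. Limit = 1.

Final answer: 1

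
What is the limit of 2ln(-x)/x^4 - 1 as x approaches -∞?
The quotient is an ∞/∞ indeterminate form as x → -∞.
Compare growth rates of the dominant terms (exponentials ≫ polynomials ≫ logarithms), or apply L'Hôpital's rule; the quotient → 0.
Adding the constant: 0 - 1 = -1. Limit = -1.

Final answer: -1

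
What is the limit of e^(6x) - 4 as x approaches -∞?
Evaluate the dominant behaviour as x → -∞; each term tends to a finite value or vanishes.
Limit = -4.

Final answer: -4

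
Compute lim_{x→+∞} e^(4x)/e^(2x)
This is an ∞/∞ indeterminate form as x → +∞.
Rewrite e^(4x)/e^(2x) = e^((4−2)x) = e^(2x); the exponent coefficient is 2 > 0 so e^(2x) → ∞.
Limit = ∞.

Final answer: ∞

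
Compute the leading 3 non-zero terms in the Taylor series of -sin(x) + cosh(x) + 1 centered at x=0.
x^2/2 - x + 2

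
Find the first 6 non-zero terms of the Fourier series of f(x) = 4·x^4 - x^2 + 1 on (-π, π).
(196 - 32·π^2)·cos(x) + (-13 + 8·π^2)·cos(2·x) + (76/27 - 32·π^2/9)·cos(3·x) + (-1 + 2·π^2)·cos(4·x) + (292/625 - 32·π^2/25)·cos(5·x) - π^2/3 + 1 + 4·π^4/5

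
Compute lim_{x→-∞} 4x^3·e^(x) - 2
The product is a 0·∞ indeterminate form at x → -∞.
Rewrite the product as 4x^3 / e^(-x) (an ∞/∞ form) and apply L'Hôpital, or use the standard hierarchy e^(|x|) ≫ |x^3| as x → -∞.
The indeterminate product → 0, so the limit = -2.

Final answer: -2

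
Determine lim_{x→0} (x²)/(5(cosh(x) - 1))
Both numerator and denominator → 0 as x → 0; this is a 0/0 indeterminate form.
Expand each to leading order near x = 0: numerator ~ x^2, denominator ~ 5·x^2/2.
The limit of the ratio is 2/5.

Final answer: 2/5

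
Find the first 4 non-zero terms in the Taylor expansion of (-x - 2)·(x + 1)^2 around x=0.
-x^3 - 4·x^2 - 5·x - 2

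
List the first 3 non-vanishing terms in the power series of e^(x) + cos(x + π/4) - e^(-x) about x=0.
-√(2)·x^2/4 + x·(2 - √(2)/2) + √(2)/2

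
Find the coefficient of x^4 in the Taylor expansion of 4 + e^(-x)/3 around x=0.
Expand to order 4: 4 + e^(-x)/3 = x^4/72 - x^3/18 + x^2/6 - x/3 + 13/3 + O(x^5).
The coefficient of x^4 is 1/72.

Final answer: 1/72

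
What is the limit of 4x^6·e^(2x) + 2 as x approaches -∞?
The product is a 0·∞ indeterminate form at x → -∞.
Rewrite the product as 4x^6 / e^(-2x) (an ∞/∞ form) and apply L'Hôpital, or use the standard hierarchy e^(2|x|) ≫ |x^6| as x → -∞.
The indeterminate product → 0, so the limit = 2.

Final answer: 2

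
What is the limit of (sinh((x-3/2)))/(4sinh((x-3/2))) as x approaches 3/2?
Both numerator and denominator → 0 as x → 3/2; this is a 0/0 indeterminate form.
Expand each to leading order near x = 3/2: numerator ~ (x - 3/2), denominator ~ 4·(x - 3/2).
The limit of the ratio is 1/4.

Final answer: 1/4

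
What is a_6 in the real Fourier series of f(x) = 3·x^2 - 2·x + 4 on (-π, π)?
a_6 = (1/π) ∫_{-π}^{π} f(x)·cos(6x) dx.
Evaluate the integral (use parity and integration by parts as needed): a_6 = 1/3.

Final answer: 1/3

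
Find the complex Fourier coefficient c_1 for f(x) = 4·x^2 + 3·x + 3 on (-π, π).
Compute the real Fourier coefficients first: a_1 = -16, b_1 = 6.
Then c_1 = (a_1 − i·b_1)/2 = -8 - 3·i.

Final answer: -8 - 3·i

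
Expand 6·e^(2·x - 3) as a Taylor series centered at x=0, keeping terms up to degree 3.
8·x^3·e^(-3) + 12·x^2·e^(-3) + 12·x·e^(-3) + 6·e^(-3)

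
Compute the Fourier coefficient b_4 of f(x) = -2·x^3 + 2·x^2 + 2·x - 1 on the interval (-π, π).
b_4 = (1/π) ∫_{-π}^{π} f(x)·sin(4x) dx.
Evaluate the integral (use parity and integration by parts as needed): b_4 = -11/8 + π^2.

Final answer: -11/8 + π^2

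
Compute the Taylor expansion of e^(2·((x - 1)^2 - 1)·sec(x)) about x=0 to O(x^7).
17539·x^6/180 - 627·x^5/10 + 113·x^4/3 - 62·x^3/3 + 10·x^2 - 4·x + 1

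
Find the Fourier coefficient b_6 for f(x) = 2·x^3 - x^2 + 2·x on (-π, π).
b_6 = (1/π) ∫_{-π}^{π} f(x)·sin(6x) dx.
Evaluate the integral (use parity and integration by parts as needed): b_6 = -2·π^2/3 - 5/9.

Final answer: -2·π^2/3 - 5/9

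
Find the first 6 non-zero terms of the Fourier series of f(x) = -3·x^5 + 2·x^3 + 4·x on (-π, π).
(-736 - 6·π^4 + 124·π^2)·sin(x) + (-17·π^2 + 43/2 + 3·π^4)·sin(2·x) + (-2·π^4 - 32/27 + 52·π^2/9)·sin(3·x) + (-23·π^2/8 - 59/64 + 3·π^4/2)·sin(4·x) + (-6·π^4/5 + 736/625 + 44·π^2/25)·sin(5·x) + (-11·π^2/9 - 61/54 + π^4)·sin(6·x)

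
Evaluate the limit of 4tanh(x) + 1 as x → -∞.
Evaluate the dominant behaviour as x → -∞; each term tends to a finite value or vanishes.
Limit = -3.

Final answer: -3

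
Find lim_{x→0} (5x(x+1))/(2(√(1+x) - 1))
Both numerator and denominator → 0 as x → 0; this is a 0/0 indeterminate form.
Expand each to leading order near x = 0: numerator ~ 5·x, denominator ~ x.
The limit of the ratio is 5.

Final answer: 5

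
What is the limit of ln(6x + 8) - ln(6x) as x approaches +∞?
This is an ∞ − ∞ indeterminate form.
Combine the logarithms: ln(6x+8) − ln(6x) = ln((6x+8)/(6x)) = ln(1 + 8/(6x)) → ln(1) = 0.
Limit = 0.

Final answer: 0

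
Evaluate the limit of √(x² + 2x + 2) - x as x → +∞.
This is an ∞ − ∞ indeterminate form.
Multiply and divide by the conjugate √(x²+2x + 2) + x; the x² terms cancel, leaving (2x + 2)/(√(x²+2x + 2)+x) → 2/2 = 1.
Limit = 1.

Final answer: 1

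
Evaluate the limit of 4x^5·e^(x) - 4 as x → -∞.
The product is a 0·∞ indeterminate form at x → -∞.
Rewrite the product as 4x^5 / e^(-x) (an ∞/∞ form) and apply L'Hôpital, or use the standard hierarchy e^(|x|) ≫ |x^5| as x → -∞.
The indeterminate product → 0, so the limit = -4.

Final answer: -4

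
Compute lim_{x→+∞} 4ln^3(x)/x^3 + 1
The quotient is an ∞/∞ indeterminate form as x → +∞.
The polynomial denominator x^3 dominates the logarithmic numerator (any positive power of x ≫ ln^3(x) as x → ∞), so the quotient → 0.
Adding the constant: 0 + 1 = 1. Limit = 1.

Final answer: 1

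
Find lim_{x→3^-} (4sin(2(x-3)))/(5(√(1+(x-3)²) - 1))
Both numerator and denominator → 0 as x → 3^-; this is a 0/0 indeterminate form.
Expand each to leading order near x = 3: numerator ~ 8·(x - 3), denominator ~ 5·(x - 3)^2/2.
The limit of the ratio is -∞.

Final answer: -∞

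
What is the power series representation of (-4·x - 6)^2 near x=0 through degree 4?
16·x^2 + 48·x + 36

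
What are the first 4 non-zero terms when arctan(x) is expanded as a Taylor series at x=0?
-x^7/7 + x^5/5 - x^3/3 + x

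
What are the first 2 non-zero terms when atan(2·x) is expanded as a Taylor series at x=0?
-8·x^3/3 + 2·x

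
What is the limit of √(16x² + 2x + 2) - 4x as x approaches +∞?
As x → +∞: multiply by the conjugate to get (2x+2)/(√(16x²+2x+2)+4x); the denominator ~ 8x, so the limit is 2/8 = 1/4.
Limit = 1/4.

Final answer: 1/4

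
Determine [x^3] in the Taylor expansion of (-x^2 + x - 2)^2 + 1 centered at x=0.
Expand to order 3: (-x^2 + x - 2)^2 + 1 = -2·x^3 + 5·x^2 - 4·x + 5 + O(x^4).
The coefficient of x^3 is -2.

Final answer: -2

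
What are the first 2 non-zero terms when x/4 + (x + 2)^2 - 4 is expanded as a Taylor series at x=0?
x^2 + 17·x/4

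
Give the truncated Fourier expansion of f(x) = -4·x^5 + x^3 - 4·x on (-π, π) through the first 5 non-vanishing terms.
(-980 - 8·π^4 + 162·π^2)·sin(x) + (-21·π^2 + 71/2 + 4·π^4)·sin(2·x) + (-8·π^4/3 - 572/81 + 178·π^2/27)·sin(3·x) + (-3·π^2 + 25/8 + 2·π^4)·sin(4·x) + (-8·π^4/5 - 1252/625 + 42·π^2/25)·sin(5·x)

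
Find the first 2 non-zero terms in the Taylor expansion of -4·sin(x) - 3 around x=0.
-4·x - 3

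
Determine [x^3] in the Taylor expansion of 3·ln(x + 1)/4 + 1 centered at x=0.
Expand to order 3: 3·ln(x + 1)/4 + 1 = x^3/4 - 3·x^2/8 + 3·x/4 + 1 + O(x^4).
The coefficient of x^3 is 1/4.

Final answer: 1/4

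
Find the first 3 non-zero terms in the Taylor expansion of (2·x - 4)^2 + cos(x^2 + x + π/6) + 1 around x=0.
x^2·(7/2 - √(3)/4) - 33·x/2 + √(3)/2 + 17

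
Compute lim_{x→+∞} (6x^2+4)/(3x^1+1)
This is an ∞/∞ indeterminate form as x → +∞.
Divide numerator and denominator by x^2 and let the lower-order terms vanish; the numerator's degree 2 exceeds the denominator's degree 1, so the quotient diverges.
Limit = ∞.

Final answer: ∞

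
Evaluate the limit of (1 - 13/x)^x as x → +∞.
As x → +∞: this is the defining limit (1 - 13/x)^x → e^(-13).
Limit = e^(-13).

Final answer: e^(-13)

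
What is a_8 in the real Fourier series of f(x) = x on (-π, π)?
a_8 = (1/π) ∫_{-π}^{π} f(x)·cos(8x) dx.
Evaluate the integral (use parity and integration by parts as needed): a_8 = 0.

Final answer: 0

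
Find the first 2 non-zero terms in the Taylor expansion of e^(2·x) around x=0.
2·x + 1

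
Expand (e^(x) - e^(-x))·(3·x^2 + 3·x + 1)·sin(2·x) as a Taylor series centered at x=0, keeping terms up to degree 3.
12·x^3 + 4·x^2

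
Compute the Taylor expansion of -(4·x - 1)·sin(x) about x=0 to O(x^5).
2·x^4/3 - x^3/6 - 4·x^2 + x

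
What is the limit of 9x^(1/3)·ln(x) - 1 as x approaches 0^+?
The product is a 0·∞ indeterminate form at x → 0⁺.
Rewrite the product as 9·ln(x) / x^(-1/3) and apply L'Hôpital, or use the standard hierarchy x^(-1/3) ≫ |ln x| as x → 0⁺.
The indeterminate product → 0, so the limit = -1.

Final answer: -1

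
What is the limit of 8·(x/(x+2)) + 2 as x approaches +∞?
Evaluate the dominant behaviour as x → +∞; each term tends to a finite value or vanishes.
Limit = 10.

Final answer: 10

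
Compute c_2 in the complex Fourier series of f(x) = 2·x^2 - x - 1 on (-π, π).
Compute the real Fourier coefficients first: a_2 = 2, b_2 = 1.
Then c_2 = (a_2 − i·b_2)/2 = 1 - i/2.

Final answer: 1 - i/2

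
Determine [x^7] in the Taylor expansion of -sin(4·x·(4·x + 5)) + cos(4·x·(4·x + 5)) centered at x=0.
Expand to order 7: -sin(4·x·(4·x + 5)) + cos(4·x·(4·x + 5)) = -20771840·x^7/63 - 1523456·x^6/9 - 8320·x^5/3 + 29216·x^4/3 + 3040·x^3/3 - 216·x^2 - 20·x + 1 + O(x^8).
The coefficient of x^7 is -20771840/63.

Final answer: -20771840/63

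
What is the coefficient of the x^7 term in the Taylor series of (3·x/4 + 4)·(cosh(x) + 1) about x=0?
Expand to order 7: (3·x/4 + 4)·(cosh(x) + 1) = x^7/960 + x^6/180 + x^5/32 + x^4/6 + 3·x^3/8 + 2·x^2 + 3·x/2 + 8 + O(x^8).
The coefficient of x^7 is 1/960.

Final answer: 1/960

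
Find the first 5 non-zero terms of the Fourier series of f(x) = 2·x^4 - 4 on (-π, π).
(96 - 16·π^2)·cos(x) + (-6 + 4·π^2)·cos(2·x) + (32/27 - 16·π^2/9)·cos(3·x) + (-3/8 + π^2)·cos(4·x) - 4 + 2·π^4/5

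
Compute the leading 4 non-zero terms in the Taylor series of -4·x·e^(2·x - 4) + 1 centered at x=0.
-8·x^3·e^(-4) - 8·x^2·e^(-4) - 4·x·e^(-4) + 1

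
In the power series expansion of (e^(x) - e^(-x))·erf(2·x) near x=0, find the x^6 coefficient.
Expand to order 6: (e^(x) - e^(-x))·erf(2·x) = 499·x^6/(45·√(π)) - 28·x^4/(3·√(π)) + 8·x^2/√(π) + O(x^7).
The coefficient of x^6 is 499/(45·√(π)).

Final answer: 499/(45·√(π))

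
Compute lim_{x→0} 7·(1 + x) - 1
Direct substitution at x = 0 gives 6.

Final answer: 6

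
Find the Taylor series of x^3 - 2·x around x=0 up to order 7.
x^3 - 2·x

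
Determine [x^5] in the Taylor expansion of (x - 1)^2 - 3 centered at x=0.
Expand to order 5: (x - 1)^2 - 3 = x^2 - 2·x - 2 + O(x^6).
The coefficient of x^5 is 0.

Final answer: 0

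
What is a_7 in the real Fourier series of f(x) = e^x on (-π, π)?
a_7 = (1/π) ∫_{-π}^{π} f(x)·cos(7x) dx.
Evaluate the integral (use parity and integration by parts as needed): a_7 = (1 - e^(2·π))·e^(-π)/(50·π).

Final answer: (1 - e^(2·π))·e^(-π)/(50·π)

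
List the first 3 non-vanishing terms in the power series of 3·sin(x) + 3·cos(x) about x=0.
-3·x^2/2 + 3·x + 3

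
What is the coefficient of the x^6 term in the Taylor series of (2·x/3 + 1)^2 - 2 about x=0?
Expand to order 6: (2·x/3 + 1)^2 - 2 = 4·x^2/9 + 4·x/3 - 1 + O(x^7).
The coefficient of x^6 is 0.

Final answer: 0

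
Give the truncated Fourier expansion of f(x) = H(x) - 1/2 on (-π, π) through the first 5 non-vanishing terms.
2·sin(x)/π + 2·sin(3·x)/(3·π) + 2·sin(5·x)/(5·π) + 2·sin(7·x)/(7·π) + 2·sin(9·x)/(9·π)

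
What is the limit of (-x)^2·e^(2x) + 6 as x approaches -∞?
The product is a 0·∞ indeterminate form at x → -∞.
Rewrite the product as (-x)^2 / e^(-2x) (an ∞/∞ form) and apply L'Hôpital, or use the standard hierarchy e^(2|x|) ≫ |(-x)^2| as x → -∞.
The indeterminate product → 0, so the limit = 6.

Final answer: 6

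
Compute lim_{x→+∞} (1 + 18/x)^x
As x → +∞: this is the defining limit (1 + 18/x)^x → e^18.
Limit = e^(18).

Final answer: e^(18)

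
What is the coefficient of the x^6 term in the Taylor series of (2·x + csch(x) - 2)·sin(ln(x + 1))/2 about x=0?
Expand to order 6: (2·x + csch(x) - 2)·sin(ln(x + 1))/2 = -153·x^6/560 + 203·x^5/1440 + 29·x^4/240 - 5·x^3/8 + 3·x^2/2 - 5·x/4 + 1/2 + O(x^7).
The coefficient of x^6 is -153/560.

Final answer: -153/560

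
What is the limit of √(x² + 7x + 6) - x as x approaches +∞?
As x → +∞: multiply by the conjugate to get (7x+6)/(√(x²+7x+6)+x); the denominator ~ 2x, so the limit is 7/2.
Limit = 7/2.

Final answer: 7/2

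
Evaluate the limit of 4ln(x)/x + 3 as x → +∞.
The quotient is an ∞/∞ indeterminate form as x → +∞.
The polynomial denominator x dominates the logarithmic numerator (any positive power of x ≫ ln(x) as x → ∞), so the quotient → 0.
Adding the constant: 0 + 3 = 3. Limit = 3.

Final answer: 3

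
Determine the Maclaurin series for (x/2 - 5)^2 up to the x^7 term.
x^2/4 - 5·x + 25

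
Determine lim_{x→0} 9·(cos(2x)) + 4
Direct substitution at x = 0 gives 13.

Final answer: 13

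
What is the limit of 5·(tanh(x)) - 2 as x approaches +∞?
Evaluate the dominant behaviour as x → +∞; each term tends to a finite value or vanishes.
Limit = 3.

Final answer: 3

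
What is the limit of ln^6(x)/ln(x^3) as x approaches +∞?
This is an ∞/∞ indeterminate form as x → +∞.
Write ln(x^3) = 3·ln(x), reducing the quotient to ln^5(x)/3 → ∞.
Limit = ∞.

Final answer: ∞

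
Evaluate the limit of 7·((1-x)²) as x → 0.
Direct substitution at x = 0 gives 7.

Final answer: 7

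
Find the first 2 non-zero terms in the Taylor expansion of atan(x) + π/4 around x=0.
x + π/4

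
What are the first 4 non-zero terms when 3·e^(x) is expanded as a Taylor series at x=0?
x^3/2 + 3·x^2/2 + 3·x + 3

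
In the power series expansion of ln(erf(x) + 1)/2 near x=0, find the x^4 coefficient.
Expand to order 4: ln(erf(x) + 1)/2 = x^4·(-12 + 4·π)/(6·π^2) + x^3·(8 - 2·π)/(6·π^(3/2)) - x^2/π + x/√(π) + O(x^5).
The coefficient of x^4 is (-12 + 4·π)/(6·π^2).

Final answer: (-12 + 4·π)/(6·π^2)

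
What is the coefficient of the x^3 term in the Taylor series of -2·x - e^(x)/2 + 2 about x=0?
Expand to order 3: -2·x - e^(x)/2 + 2 = -x^3/12 - x^2/4 - 5·x/2 + 3/2 + O(x^4).
The coefficient of x^3 is -1/12.

Final answer: -1/12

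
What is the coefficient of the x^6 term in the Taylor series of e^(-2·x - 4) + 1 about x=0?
Expand to order 6: e^(-2·x - 4) + 1 = 4·x^6·e^(-4)/45 - 4·x^5·e^(-4)/15 + 2·x^4·e^(-4)/3 - 4·x^3·e^(-4)/3 + 2·x^2·e^(-4) - 2·x·e^(-4) + e^(-4) + 1 + O(x^7).
The coefficient of x^6 is 4·e^(-4)/45.

Final answer: 4·e^(-4)/45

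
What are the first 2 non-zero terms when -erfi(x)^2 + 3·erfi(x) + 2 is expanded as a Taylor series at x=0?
6·x/√(π) + 2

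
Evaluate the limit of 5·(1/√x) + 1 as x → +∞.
Evaluate the dominant behaviour as x → +∞; each term tends to a finite value or vanishes.
Limit = 1.

Final answer: 1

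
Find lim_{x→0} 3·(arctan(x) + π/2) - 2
Direct substitution at x = 0 gives -2 + 3·π/2.

Final answer: -2 + 3·π/2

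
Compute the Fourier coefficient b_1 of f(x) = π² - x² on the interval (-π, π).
b_1 = (1/π) ∫_{-π}^{π} f(x)·sin(1x) dx.
Evaluate the integral (use parity and integration by parts as needed): b_1 = 0.

Final answer: 0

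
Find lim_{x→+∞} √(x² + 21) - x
This is an ∞ − ∞ indeterminate form.
Multiply and divide by the conjugate √(x²+21) + x; the x² terms cancel, leaving 21/(√(x²+21)+x) → 0.
Limit = 0.

Final answer: 0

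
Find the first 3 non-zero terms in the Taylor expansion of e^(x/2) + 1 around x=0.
x^2/8 + x/2 + 2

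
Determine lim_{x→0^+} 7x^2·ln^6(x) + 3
The product is a 0·∞ indeterminate form at x → 0⁺.
Rewrite the product as 7·ln^6(x) / x^(-2) and apply L'Hôpital, or use the standard hierarchy x^(-2) ≫ |ln x|^6 as x → 0⁺.
The indeterminate product → 0, so the limit = 3.

Final answer: 3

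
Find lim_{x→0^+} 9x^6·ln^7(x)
This is a 0·∞ indeterminate form at x → 0⁺.
Rewrite the product as 9·ln^7(x) / x^(-6) and apply L'Hôpital, or use the standard hierarchy x^(-6) ≫ |ln x|^7 as x → 0⁺.
The indeterminate product → 0, so the limit = 0.

Final answer: 0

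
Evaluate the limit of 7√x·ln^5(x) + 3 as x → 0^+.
The product is a 0·∞ indeterminate form at x → 0⁺.
Rewrite the product as 7·ln^5(x) / x^(-1/2) and apply L'Hôpital, or use the standard hierarchy x^(-1/2) ≫ |ln x|^5 as x → 0⁺.
The indeterminate product → 0, so the limit = 3.

Final answer: 3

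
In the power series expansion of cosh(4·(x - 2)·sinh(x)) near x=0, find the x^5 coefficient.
Expand to order 5: cosh(4·(x - 2)·sinh(x)) = -352·x^5 + 568·x^4/3 - 32·x^3 + 32·x^2 + 1 + O(x^6).
The coefficient of x^5 is -352.

Final answer: -352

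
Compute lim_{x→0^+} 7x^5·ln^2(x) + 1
The product is a 0·∞ indeterminate form at x → 0⁺.
Rewrite the product as 7·ln^2(x) / x^(-5) and apply L'Hôpital, or use the standard hierarchy x^(-5) ≫ |ln x|^2 as x → 0⁺.
The indeterminate product → 0, so the limit = 1.

Final answer: 1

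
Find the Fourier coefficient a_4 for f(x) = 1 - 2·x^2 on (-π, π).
a_4 = (1/π) ∫_{-π}^{π} f(x)·cos(4x) dx.
Evaluate the integral (use parity and integration by parts as needed): a_4 = -1/2.

Final answer: -1/2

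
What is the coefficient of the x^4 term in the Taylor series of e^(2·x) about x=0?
Expand to order 4: e^(2·x) = 2·x^4/3 + 4·x^3/3 + 2·x^2 + 2·x + 1 + O(x^5).
The coefficient of x^4 is 2/3.

Final answer: 2/3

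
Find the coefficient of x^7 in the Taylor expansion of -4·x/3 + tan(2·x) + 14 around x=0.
Expand to order 7: -4·x/3 + tan(2·x) + 14 = 2176·x^7/315 + 64·x^5/15 + 8·x^3/3 + 2·x/3 + 14 + O(x^8).
The coefficient of x^7 is 2176/315.

Final answer: 2176/315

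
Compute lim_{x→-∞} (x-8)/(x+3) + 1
Evaluate the dominant behaviour as x → -∞; each term tends to a finite value or vanishes.
Limit = 2.

Final answer: 2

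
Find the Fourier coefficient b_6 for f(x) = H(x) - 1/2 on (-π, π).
b_6 = (1/π) ∫_{-π}^{π} f(x)·sin(6x) dx.
Evaluate the integral (use parity and integration by parts as needed): b_6 = 0.

Final answer: 0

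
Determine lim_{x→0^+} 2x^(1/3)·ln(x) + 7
The product is a 0·∞ indeterminate form at x → 0⁺.
Rewrite the product as 2·ln(x) / x^(-1/3) and apply L'Hôpital, or use the standard hierarchy x^(-1/3) ≫ |ln x| as x → 0⁺.
The indeterminate product → 0, so the limit = 7.

Final answer: 7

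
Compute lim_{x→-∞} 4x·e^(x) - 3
The product is a 0·∞ indeterminate form at x → -∞.
Rewrite the product as 4x / e^(-x) (an ∞/∞ form) and apply L'Hôpital, or use the standard hierarchy e^(|x|) ≫ |x| as x → -∞.
The indeterminate product → 0, so the limit = -3.

Final answer: -3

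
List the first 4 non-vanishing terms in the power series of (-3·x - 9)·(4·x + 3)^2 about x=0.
-48·x^3 - 216·x^2 - 243·x - 81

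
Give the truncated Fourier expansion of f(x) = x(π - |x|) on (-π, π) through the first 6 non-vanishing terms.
8·sin(x)/π + 8·sin(3·x)/(27·π) + 8·sin(5·x)/(125·π) + 8·sin(7·x)/(343·π) + 8·sin(9·x)/(729·π) + 8·sin(11·x)/(1331·π)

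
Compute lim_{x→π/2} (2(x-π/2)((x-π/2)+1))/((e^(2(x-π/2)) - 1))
Both numerator and denominator → 0 as x → π/2; this is a 0/0 indeterminate form.
Expand each to leading order near x = π/2: numerator ~ 2·(x - π/2), denominator ~ 2·(x - π/2).
The limit of the ratio is 1.

Final answer: 1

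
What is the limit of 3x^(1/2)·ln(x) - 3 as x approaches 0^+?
The product is a 0·∞ indeterminate form at x → 0⁺.
Rewrite the product as 3·ln(x) / x^(-1/2) and apply L'Hôpital, or use the standard hierarchy x^(-1/2) ≫ |ln x| as x → 0⁺.
The indeterminate product → 0, so the limit = -3.

Final answer: -3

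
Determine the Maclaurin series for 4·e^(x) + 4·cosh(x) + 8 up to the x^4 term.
x^4/3 + 2·x^3/3 + 4·x^2 + 4·x + 16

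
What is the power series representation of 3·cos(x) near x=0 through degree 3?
3 - 3·x^2/2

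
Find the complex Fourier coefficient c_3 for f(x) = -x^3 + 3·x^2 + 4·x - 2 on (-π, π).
Compute the real Fourier coefficients first: a_3 = -4/3, b_3 = 28/9 - 2·π^2/3.
Then c_3 = (a_3 − i·b_3)/2 = -2/3 - 14·i/9 + i·π^2/3.

Final answer: -2/3 - 14·i/9 + i·π^2/3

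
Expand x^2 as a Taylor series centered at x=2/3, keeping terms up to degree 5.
4/9 + 4·(x - 2/3)/3 + (x - 2/3)^2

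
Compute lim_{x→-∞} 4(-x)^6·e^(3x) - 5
The product is a 0·∞ indeterminate form at x → -∞.
Rewrite the product as 4(-x)^6 / e^(-3x) (an ∞/∞ form) and apply L'Hôpital, or use the standard hierarchy e^(3|x|) ≫ |(-x)^6| as x → -∞.
The indeterminate product → 0, so the limit = -5.

Final answer: -5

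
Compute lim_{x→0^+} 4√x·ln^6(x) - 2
The product is a 0·∞ indeterminate form at x → 0⁺.
Rewrite the product as 4·ln^6(x) / x^(-1/2) and apply L'Hôpital, or use the standard hierarchy x^(-1/2) ≫ |ln x|^6 as x → 0⁺.
The indeterminate product → 0, so the limit = -2.

Final answer: -2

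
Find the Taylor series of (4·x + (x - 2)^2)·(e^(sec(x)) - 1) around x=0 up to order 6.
211·e·x^6/180 + 11·e·x^4/6 + x^2·(-1 + 3·e) - 4 + 4·e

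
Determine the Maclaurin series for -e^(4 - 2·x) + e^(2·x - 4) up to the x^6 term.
x^6·(-4·e^(4)/45 + 4·e^(-4)/45) + x^5·(4·e^(-4)/15 + 4·e^(4)/15) + x^4·(-2·e^(4)/3 + 2·e^(-4)/3) + x^3·(4·e^(-4)/3 + 4·e^(4)/3) + x^2·(-2·e^(4) + 2·e^(-4)) + x·(2·e^(-4) + 2·e^(4)) - e^(4) + e^(-4)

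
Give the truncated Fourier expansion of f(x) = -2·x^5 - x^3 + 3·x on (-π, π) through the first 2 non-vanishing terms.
(-462 - 4·π^4 + 78·π^2)·sin(x) + (-9·π^2 + 21/2 + 2·π^4)·sin(2·x)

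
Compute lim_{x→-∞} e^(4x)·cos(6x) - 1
Evaluate the dominant behaviour as x → -∞; each term tends to a finite value or vanishes.
Limit = -1.

Final answer: -1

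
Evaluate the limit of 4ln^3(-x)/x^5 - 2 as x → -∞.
The quotient is an ∞/∞ indeterminate form as x → -∞.
Compare growth rates of the dominant terms (exponentials ≫ polynomials ≫ logarithms), or apply L'Hôpital's rule; the quotient → 0.
Adding the constant: 0 - 2 = -2. Limit = -2.

Final answer: -2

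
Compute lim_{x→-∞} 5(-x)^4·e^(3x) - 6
The product is a 0·∞ indeterminate form at x → -∞.
Rewrite the product as 5(-x)^4 / e^(-3x) (an ∞/∞ form) and apply L'Hôpital, or use the standard hierarchy e^(3|x|) ≫ |(-x)^4| as x → -∞.
The indeterminate product → 0, so the limit = -6.

Final answer: -6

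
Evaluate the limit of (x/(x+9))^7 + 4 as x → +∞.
As x → +∞: x/(x+9) = 1/(1 + 9/x) → 1, and the 7th power of a limit-1 base also → 1; with the additive constant, 1 + 4 = 5.
Limit = 5.

Final answer: 5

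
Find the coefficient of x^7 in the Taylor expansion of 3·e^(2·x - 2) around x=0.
Expand to order 7: 3·e^(2·x - 2) = 8·x^7·e^(-2)/105 + 4·x^6·e^(-2)/15 + 4·x^5·e^(-2)/5 + 2·x^4·e^(-2) + 4·x^3·e^(-2) + 6·x^2·e^(-2) + 6·x·e^(-2) + 3·e^(-2) + O(x^8).
The coefficient of x^7 is 8·e^(-2)/105.

Final answer: 8·e^(-2)/105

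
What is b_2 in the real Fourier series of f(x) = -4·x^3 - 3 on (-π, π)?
b_2 = (1/π) ∫_{-π}^{π} f(x)·sin(2x) dx.
Evaluate the integral (use parity and integration by parts as needed): b_2 = -6 + 4·π^2.

Final answer: -6 + 4·π^2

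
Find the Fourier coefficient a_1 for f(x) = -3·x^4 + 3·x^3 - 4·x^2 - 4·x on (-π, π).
a_1 = (1/π) ∫_{-π}^{π} f(x)·cos(1x) dx.
Evaluate the integral (use parity and integration by parts as needed): a_1 = -128 + 24·π^2.

Final answer: -128 + 24·π^2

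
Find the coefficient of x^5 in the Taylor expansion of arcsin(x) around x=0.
Expand to order 5: arcsin(x) = 3·x^5/40 + x^3/6 + x + O(x^6).
The coefficient of x^5 is 3/40.

Final answer: 3/40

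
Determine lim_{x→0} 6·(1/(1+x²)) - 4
Direct substitution at x = 0 gives 2.

Final answer: 2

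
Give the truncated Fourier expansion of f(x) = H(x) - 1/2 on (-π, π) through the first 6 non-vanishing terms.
2·sin(x)/π + 2·sin(3·x)/(3·π) + 2·sin(5·x)/(5·π) + 2·sin(7·x)/(7·π) + 2·sin(9·x)/(9·π) + 2·sin(11·x)/(11·π)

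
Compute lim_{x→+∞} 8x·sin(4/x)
As x → +∞: let u = 4/x → 0⁺; then 8·x·sin(4/x) = 8·4·sin(u)/u → 8·4·1 = 32.
Limit = 32.

Final answer: 32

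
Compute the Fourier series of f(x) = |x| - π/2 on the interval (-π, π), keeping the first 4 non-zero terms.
-4·cos(x)/π - 4·cos(3·x)/(9·π) - 4·cos(5·x)/(25·π) - 4·cos(7·x)/(49·π)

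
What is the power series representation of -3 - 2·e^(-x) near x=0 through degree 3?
x^3/3 - x^2 + 2·x - 5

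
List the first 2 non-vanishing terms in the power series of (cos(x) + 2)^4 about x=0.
81 - 54·x^2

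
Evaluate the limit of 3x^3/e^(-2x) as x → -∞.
This is an ∞/∞ indeterminate form as x → -∞.
Compare growth rates of the dominant terms (exponentials ≫ polynomials ≫ logarithms), or apply L'Hôpital's rule; the quotient → 0.
Limit = 0.

Final answer: 0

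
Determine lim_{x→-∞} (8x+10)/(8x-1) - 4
Evaluate the dominant behaviour as x → -∞; each term tends to a finite value or vanishes.
Limit = -3.

Final answer: -3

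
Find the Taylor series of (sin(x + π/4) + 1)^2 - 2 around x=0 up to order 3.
x^3·(√(2)/2 + 1)^2·(-1/(2·(√(2)/2 + 1)^2) - √(2)/(6·(√(2)/2 + 1))) + x^2·(√(2)/2 + 1)^2·(-√(2)/(2·(√(2)/2 + 1)) + 1/(2·(√(2)/2 + 1)^2)) + √(2)·x·(√(2)/2 + 1) - 2 + (√(2)/2 + 1)^2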